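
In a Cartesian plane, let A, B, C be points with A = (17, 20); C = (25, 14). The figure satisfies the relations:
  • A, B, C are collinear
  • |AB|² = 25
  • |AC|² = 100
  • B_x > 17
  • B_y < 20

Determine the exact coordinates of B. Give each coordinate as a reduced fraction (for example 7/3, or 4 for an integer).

B = (21, 17)

1. B_x = 21  [[A, B, C are collinear ⇒ -6x-8y+262=0] ∩ [|B−(17, 20)|²=25]]
2. B_y = 17  [[A, B, C are collinear ⇒ -6x-8y+262=0] ∩ [|B−(17, 20)|²=25]]
   so B = (21, 17)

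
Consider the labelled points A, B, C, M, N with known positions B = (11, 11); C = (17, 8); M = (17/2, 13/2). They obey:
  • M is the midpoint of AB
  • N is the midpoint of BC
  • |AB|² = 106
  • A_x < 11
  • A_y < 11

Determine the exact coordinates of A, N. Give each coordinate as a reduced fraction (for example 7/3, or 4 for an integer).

1. A_x = 6  [A = 2·M−B = 2·(17/2, 13/2)−(11, 11)]
2. A_y = 2  [A = 2·M−B = 2·(17/2, 13/2)−(11, 11)]
   so A = (6, 2)
3. N_x = 14  [2·N = B+C = (11, 11)+(17, 8)]
4. N_y = 19/2  [2·N = B+C = (11, 11)+(17, 8)]
   so N = (14, 19/2)

A = (6, 2)
N = (14, 19/2)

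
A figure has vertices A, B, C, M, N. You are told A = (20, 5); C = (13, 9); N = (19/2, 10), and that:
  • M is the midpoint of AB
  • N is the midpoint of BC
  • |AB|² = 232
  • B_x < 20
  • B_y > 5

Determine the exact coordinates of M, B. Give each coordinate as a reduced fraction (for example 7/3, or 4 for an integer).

M = (13, 8)
B = (6, 11)

1. B_x = 6  [B = 2·N−C = 2·(19/2, 10)−(13, 9)]
2. B_y = 11  [B = 2·N−C = 2·(19/2, 10)−(13, 9)]
   so B = (6, 11)
3. M_x = 13  [2·M = A+B = (20, 5)+(6, 11)]
4. M_y = 8  [2·M = A+B = (20, 5)+(6, 11)]
   so M = (13, 8)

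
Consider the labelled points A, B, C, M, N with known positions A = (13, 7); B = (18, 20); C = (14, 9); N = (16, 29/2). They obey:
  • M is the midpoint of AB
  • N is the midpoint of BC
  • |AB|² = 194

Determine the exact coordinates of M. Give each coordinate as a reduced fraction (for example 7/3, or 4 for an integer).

1. M_x = 31/2  [2·M = A+B = (13, 7)+(18, 20)]
2. M_y = 27/2  [2·M = A+B = (13, 7)+(18, 20)]
   so M = (31/2, 27/2)

M = (31/2, 27/2)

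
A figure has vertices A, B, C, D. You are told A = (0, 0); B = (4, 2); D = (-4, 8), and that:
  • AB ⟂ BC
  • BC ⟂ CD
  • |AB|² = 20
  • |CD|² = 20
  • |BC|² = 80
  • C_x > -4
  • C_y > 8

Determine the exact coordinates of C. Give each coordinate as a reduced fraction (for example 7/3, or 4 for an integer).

C = (0, 10)

1. C_x = 0  [[AB ⟂ BC ⇒ 4x+2y-20=0] ∩ [|C−(-4, 8)|²=20]]
2. C_y = 10  [[AB ⟂ BC ⇒ 4x+2y-20=0] ∩ [|C−(-4, 8)|²=20]]
   so C = (0, 10)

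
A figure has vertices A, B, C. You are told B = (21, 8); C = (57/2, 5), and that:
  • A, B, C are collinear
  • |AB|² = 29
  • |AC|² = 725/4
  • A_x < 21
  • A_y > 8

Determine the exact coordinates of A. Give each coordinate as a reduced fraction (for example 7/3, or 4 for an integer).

A = (16, 10)

1. A_x = 16  [[A, B, C are collinear ⇒ 3x+15/2y-123=0] ∩ [|A−(21, 8)|²=29]]
2. A_y = 10  [[A, B, C are collinear ⇒ 3x+15/2y-123=0] ∩ [|A−(21, 8)|²=29]]
   so A = (16, 10)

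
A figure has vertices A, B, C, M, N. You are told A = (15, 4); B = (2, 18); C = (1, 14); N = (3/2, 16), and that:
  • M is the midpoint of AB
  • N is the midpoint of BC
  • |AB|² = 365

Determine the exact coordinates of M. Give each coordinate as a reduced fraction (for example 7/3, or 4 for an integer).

1. M_x = 17/2  [2·M = A+B = (15, 4)+(2, 18)]
2. M_y = 11  [2·M = A+B = (15, 4)+(2, 18)]
   so M = (17/2, 11)

M = (17/2, 11)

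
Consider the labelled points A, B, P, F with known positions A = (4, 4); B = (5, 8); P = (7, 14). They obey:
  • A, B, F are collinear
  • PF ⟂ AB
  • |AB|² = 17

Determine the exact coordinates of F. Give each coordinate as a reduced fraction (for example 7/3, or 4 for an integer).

F = (111/17, 240/17)

1. F_x = 111/17  [[A, B, F are collinear ⇒ -4x+1y+12=0] ∩ [PF ⟂ AB ⇒ 1x+4y-63=0]]
2. F_y = 240/17  [[A, B, F are collinear ⇒ -4x+1y+12=0] ∩ [PF ⟂ AB ⇒ 1x+4y-63=0]]
   so F = (111/17, 240/17)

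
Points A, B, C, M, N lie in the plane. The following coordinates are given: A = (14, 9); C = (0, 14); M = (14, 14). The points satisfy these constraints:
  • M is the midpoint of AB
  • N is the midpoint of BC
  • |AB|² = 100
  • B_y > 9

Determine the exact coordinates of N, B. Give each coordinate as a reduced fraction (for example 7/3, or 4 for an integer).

N = (7, 33/2)
B = (14, 19)

1. B_x = 14  [B = 2·M−A = 2·(14, 14)−(14, 9)]
2. B_y = 19  [B = 2·M−A = 2·(14, 14)−(14, 9)]
   so B = (14, 19)
3. N_x = 7  [2·N = B+C = (14, 19)+(0, 14)]
4. N_y = 33/2  [2·N = B+C = (14, 19)+(0, 14)]
   so N = (7, 33/2)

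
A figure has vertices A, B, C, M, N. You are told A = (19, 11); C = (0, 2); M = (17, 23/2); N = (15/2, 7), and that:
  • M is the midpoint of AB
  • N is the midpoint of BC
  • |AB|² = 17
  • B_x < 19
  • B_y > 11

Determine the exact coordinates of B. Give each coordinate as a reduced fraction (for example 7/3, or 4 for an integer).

B = (15, 12)

1. B_x = 15  [B = 2·M−A = 2·(17, 23/2)−(19, 11)]
2. B_y = 12  [B = 2·M−A = 2·(17, 23/2)−(19, 11)]
   so B = (15, 12)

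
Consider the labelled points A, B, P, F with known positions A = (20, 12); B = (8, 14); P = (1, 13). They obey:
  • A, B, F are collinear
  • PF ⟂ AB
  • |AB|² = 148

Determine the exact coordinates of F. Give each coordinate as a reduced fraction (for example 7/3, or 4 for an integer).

F = (50/37, 559/37)

1. F_x = 50/37  [[A, B, F are collinear ⇒ -2x-12y+184=0] ∩ [PF ⟂ AB ⇒ -12x+2y-14=0]]
2. F_y = 559/37  [[A, B, F are collinear ⇒ -2x-12y+184=0] ∩ [PF ⟂ AB ⇒ -12x+2y-14=0]]
   so F = (50/37, 559/37)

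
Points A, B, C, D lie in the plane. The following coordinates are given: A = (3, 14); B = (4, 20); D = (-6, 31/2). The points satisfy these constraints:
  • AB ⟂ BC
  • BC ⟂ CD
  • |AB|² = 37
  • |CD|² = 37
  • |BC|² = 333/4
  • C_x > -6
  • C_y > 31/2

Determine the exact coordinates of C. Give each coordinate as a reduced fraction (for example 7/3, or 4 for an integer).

C = (-5, 43/2)

1. C_x = -5  [[AB ⟂ BC ⇒ 1x+6y-124=0] ∩ [|C−(-6, 31/2)|²=37]]
2. C_y = 43/2  [[AB ⟂ BC ⇒ 1x+6y-124=0] ∩ [|C−(-6, 31/2)|²=37]]
   so C = (-5, 43/2)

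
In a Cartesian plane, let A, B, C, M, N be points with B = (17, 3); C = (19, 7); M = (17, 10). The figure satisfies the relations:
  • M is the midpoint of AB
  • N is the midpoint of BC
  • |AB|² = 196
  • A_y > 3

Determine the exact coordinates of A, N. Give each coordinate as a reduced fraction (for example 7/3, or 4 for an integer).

A = (17, 17)
N = (18, 5)

1. A_x = 17  [A = 2·M−B = 2·(17, 10)−(17, 3)]
2. A_y = 17  [A = 2·M−B = 2·(17, 10)−(17, 3)]
   so A = (17, 17)
3. N_x = 18  [2·N = B+C = (17, 3)+(19, 7)]
4. N_y = 5  [2·N = B+C = (17, 3)+(19, 7)]
   so N = (18, 5)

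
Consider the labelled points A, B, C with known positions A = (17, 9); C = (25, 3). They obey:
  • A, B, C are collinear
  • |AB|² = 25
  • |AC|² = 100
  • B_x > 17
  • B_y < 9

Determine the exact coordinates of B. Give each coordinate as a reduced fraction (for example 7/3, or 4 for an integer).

1. B_x = 21  [[A, B, C are collinear ⇒ -6x-8y+174=0] ∩ [|B−(17, 9)|²=25]]
2. B_y = 6  [[A, B, C are collinear ⇒ -6x-8y+174=0] ∩ [|B−(17, 9)|²=25]]
   so B = (21, 6)

B = (21, 6)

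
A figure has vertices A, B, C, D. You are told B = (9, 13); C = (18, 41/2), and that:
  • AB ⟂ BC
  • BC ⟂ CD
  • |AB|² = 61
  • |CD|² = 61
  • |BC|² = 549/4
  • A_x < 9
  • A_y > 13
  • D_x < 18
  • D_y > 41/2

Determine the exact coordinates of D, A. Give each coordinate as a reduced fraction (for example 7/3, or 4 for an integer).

1. D_x = 13  [[BC ⟂ CD ⇒ 9x+15/2y-1263/4=0] ∩ [|D−(18, 41/2)|²=61]]
2. D_y = 53/2  [[BC ⟂ CD ⇒ 9x+15/2y-1263/4=0] ∩ [|D−(18, 41/2)|²=61]]
   so D = (13, 53/2)
3. A_x = 4  [[AB ⟂ BC ⇒ -9x-15/2y+357/2=0] ∩ [|A−(9, 13)|²=61]]
4. A_y = 19  [[AB ⟂ BC ⇒ -9x-15/2y+357/2=0] ∩ [|A−(9, 13)|²=61]]
   so A = (4, 19)

D = (13, 53/2)
A = (4, 19)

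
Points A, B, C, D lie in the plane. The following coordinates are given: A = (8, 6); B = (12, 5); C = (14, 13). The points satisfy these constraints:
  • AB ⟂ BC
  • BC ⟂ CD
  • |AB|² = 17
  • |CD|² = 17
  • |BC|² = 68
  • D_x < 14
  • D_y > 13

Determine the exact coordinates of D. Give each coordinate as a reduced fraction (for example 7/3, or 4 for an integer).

D = (10, 14)

1. D_x = 10  [[BC ⟂ CD ⇒ 2x+8y-132=0] ∩ [|D−(14, 13)|²=17]]
2. D_y = 14  [[BC ⟂ CD ⇒ 2x+8y-132=0] ∩ [|D−(14, 13)|²=17]]
   so D = (10, 14)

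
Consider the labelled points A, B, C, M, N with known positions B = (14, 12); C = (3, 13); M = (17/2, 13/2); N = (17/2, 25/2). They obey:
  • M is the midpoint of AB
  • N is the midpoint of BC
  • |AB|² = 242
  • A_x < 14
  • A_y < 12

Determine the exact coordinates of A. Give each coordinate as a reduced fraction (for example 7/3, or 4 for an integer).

A = (3, 1)

1. A_x = 3  [A = 2·M−B = 2·(17/2, 13/2)−(14, 12)]
2. A_y = 1  [A = 2·M−B = 2·(17/2, 13/2)−(14, 12)]
   so A = (3, 1)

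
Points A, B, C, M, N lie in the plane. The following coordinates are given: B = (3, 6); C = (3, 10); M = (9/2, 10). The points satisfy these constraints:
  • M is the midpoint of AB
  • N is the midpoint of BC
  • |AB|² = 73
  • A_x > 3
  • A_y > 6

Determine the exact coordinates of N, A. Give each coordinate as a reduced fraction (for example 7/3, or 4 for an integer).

1. A_x = 6  [A = 2·M−B = 2·(9/2, 10)−(3, 6)]
2. A_y = 14  [A = 2·M−B = 2·(9/2, 10)−(3, 6)]
   so A = (6, 14)
3. N_x = 3  [2·N = B+C = (3, 6)+(3, 10)]
4. N_y = 8  [2·N = B+C = (3, 6)+(3, 10)]
   so N = (3, 8)

N = (3, 8)
A = (6, 14)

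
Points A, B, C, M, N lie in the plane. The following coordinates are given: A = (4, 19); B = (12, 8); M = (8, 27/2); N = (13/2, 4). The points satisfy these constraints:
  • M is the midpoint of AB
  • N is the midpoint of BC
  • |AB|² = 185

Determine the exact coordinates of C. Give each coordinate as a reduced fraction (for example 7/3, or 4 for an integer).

C = (1, 0)

1. C_x = 1  [C = 2·N−B = 2·(13/2, 4)−(12, 8)]
2. C_y = 0  [C = 2·N−B = 2·(13/2, 4)−(12, 8)]
   so C = (1, 0)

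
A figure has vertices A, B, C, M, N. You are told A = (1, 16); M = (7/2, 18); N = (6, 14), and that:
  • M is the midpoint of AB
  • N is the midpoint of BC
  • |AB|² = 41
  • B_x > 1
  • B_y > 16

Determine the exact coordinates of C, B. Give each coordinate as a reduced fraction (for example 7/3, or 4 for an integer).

C = (6, 8)
B = (6, 20)

1. B_x = 6  [B = 2·M−A = 2·(7/2, 18)−(1, 16)]
2. B_y = 20  [B = 2·M−A = 2·(7/2, 18)−(1, 16)]
   so B = (6, 20)
3. C_x = 6  [C = 2·N−B = 2·(6, 14)−(6, 20)]
4. C_y = 8  [C = 2·N−B = 2·(6, 14)−(6, 20)]
   so C = (6, 8)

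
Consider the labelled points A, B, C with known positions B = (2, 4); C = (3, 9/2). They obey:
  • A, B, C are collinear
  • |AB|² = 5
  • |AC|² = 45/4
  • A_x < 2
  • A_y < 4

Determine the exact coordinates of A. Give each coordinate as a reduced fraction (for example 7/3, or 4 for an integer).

1. A_x = 0  [[A, B, C are collinear ⇒ -1/2x+1y-3=0] ∩ [|A−(2, 4)|²=5]]
2. A_y = 3  [[A, B, C are collinear ⇒ -1/2x+1y-3=0] ∩ [|A−(2, 4)|²=5]]
   so A = (0, 3)

A = (0, 3)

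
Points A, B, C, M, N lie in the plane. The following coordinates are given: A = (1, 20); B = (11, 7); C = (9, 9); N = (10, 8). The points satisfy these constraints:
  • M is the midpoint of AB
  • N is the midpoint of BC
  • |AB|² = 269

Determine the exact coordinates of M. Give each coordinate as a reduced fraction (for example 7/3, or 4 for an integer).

M = (6, 27/2)

1. M_x = 6  [2·M = A+B = (1, 20)+(11, 7)]
2. M_y = 27/2  [2·M = A+B = (1, 20)+(11, 7)]
   so M = (6, 27/2)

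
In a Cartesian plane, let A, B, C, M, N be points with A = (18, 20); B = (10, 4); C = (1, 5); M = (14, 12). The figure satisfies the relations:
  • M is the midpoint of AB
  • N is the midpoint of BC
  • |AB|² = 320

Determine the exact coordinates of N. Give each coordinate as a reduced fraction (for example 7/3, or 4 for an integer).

1. N_x = 11/2  [2·N = B+C = (10, 4)+(1, 5)]
2. N_y = 9/2  [2·N = B+C = (10, 4)+(1, 5)]
   so N = (11/2, 9/2)

N = (11/2, 9/2)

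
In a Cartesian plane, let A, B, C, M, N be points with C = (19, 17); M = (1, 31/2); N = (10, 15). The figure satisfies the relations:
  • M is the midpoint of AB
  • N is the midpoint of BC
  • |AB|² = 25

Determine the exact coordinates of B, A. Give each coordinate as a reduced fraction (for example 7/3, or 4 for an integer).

1. B_x = 1  [B = 2·N−C = 2·(10, 15)−(19, 17)]
2. B_y = 13  [B = 2·N−C = 2·(10, 15)−(19, 17)]
   so B = (1, 13)
3. A_x = 1  [A = 2·M−B = 2·(1, 31/2)−(1, 13)]
4. A_y = 18  [A = 2·M−B = 2·(1, 31/2)−(1, 13)]
   so A = (1, 18)

B = (1, 13)
A = (1, 18)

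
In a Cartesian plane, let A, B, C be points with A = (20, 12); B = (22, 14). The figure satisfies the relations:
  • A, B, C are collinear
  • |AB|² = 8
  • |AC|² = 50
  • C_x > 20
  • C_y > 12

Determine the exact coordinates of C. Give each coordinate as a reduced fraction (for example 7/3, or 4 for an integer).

1. C_x = 25  [[A, B, C are collinear ⇒ -2x+2y+16=0] ∩ [|C−(20, 12)|²=50]]
2. C_y = 17  [[A, B, C are collinear ⇒ -2x+2y+16=0] ∩ [|C−(20, 12)|²=50]]
   so C = (25, 17)

C = (25, 17)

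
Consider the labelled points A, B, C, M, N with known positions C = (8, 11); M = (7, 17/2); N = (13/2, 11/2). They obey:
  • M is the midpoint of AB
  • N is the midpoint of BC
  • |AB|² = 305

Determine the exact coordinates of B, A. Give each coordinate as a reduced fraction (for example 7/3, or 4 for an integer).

B = (5, 0)
A = (9, 17)

1. B_x = 5  [B = 2·N−C = 2·(13/2, 11/2)−(8, 11)]
2. B_y = 0  [B = 2·N−C = 2·(13/2, 11/2)−(8, 11)]
   so B = (5, 0)
3. A_x = 9  [A = 2·M−B = 2·(7, 17/2)−(5, 0)]
4. A_y = 17  [A = 2·M−B = 2·(7, 17/2)−(5, 0)]
   so A = (9, 17)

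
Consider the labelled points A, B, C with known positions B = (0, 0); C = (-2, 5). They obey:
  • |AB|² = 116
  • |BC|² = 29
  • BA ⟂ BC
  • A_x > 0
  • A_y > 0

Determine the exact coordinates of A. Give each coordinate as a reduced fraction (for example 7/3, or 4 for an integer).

1. A_x = 10  [[BA ⟂ BC ⇒ -2x+5y=0] ∩ [|A−(0, 0)|²=116]]
2. A_y = 4  [[BA ⟂ BC ⇒ -2x+5y=0] ∩ [|A−(0, 0)|²=116]]
   so A = (10, 4)

A = (10, 4)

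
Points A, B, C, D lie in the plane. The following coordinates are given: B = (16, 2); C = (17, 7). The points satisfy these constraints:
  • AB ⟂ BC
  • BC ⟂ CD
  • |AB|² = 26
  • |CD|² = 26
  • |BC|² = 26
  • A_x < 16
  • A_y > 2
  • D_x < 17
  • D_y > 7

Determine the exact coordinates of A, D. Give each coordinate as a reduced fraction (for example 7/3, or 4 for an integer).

1. A_x = 11  [[AB ⟂ BC ⇒ -1x-5y+26=0] ∩ [|A−(16, 2)|²=26]]
2. A_y = 3  [[AB ⟂ BC ⇒ -1x-5y+26=0] ∩ [|A−(16, 2)|²=26]]
   so A = (11, 3)
3. D_x = 12  [[BC ⟂ CD ⇒ 1x+5y-52=0] ∩ [|D−(17, 7)|²=26]]
4. D_y = 8  [[BC ⟂ CD ⇒ 1x+5y-52=0] ∩ [|D−(17, 7)|²=26]]
   so D = (12, 8)

A = (11, 3)
D = (12, 8)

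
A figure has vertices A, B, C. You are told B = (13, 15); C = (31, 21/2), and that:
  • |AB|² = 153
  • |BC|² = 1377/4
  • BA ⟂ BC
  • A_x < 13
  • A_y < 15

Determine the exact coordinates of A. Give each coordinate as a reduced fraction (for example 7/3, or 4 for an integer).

A = (10, 3)

1. A_x = 10  [[BA ⟂ BC ⇒ 18x-9/2y-333/2=0] ∩ [|A−(13, 15)|²=153]]
2. A_y = 3  [[BA ⟂ BC ⇒ 18x-9/2y-333/2=0] ∩ [|A−(13, 15)|²=153]]
   so A = (10, 3)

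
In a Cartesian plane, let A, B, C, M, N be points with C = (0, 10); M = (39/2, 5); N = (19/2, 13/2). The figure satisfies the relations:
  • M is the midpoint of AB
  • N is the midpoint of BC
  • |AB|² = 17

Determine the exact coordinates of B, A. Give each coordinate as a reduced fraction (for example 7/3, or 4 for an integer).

B = (19, 3)
A = (20, 7)

1. B_x = 19  [B = 2·N−C = 2·(19/2, 13/2)−(0, 10)]
2. B_y = 3  [B = 2·N−C = 2·(19/2, 13/2)−(0, 10)]
   so B = (19, 3)
3. A_x = 20  [A = 2·M−B = 2·(39/2, 5)−(19, 3)]
4. A_y = 7  [A = 2·M−B = 2·(39/2, 5)−(19, 3)]
   so A = (20, 7)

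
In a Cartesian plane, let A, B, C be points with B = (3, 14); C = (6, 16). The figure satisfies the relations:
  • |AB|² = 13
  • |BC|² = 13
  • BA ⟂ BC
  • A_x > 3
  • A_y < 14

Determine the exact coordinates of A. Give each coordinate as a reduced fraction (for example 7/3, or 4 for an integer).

A = (5, 11)

1. A_x = 5  [[BA ⟂ BC ⇒ 3x+2y-37=0] ∩ [|A−(3, 14)|²=13]]
2. A_y = 11  [[BA ⟂ BC ⇒ 3x+2y-37=0] ∩ [|A−(3, 14)|²=13]]
   so A = (5, 11)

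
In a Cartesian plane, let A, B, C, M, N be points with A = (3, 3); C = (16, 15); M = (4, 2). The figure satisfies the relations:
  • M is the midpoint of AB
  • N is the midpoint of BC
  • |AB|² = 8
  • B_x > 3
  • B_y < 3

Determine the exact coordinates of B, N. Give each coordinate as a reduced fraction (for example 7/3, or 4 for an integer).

1. B_x = 5  [B = 2·M−A = 2·(4, 2)−(3, 3)]
2. B_y = 1  [B = 2·M−A = 2·(4, 2)−(3, 3)]
   so B = (5, 1)
3. N_x = 21/2  [2·N = B+C = (5, 1)+(16, 15)]
4. N_y = 8  [2·N = B+C = (5, 1)+(16, 15)]
   so N = (21/2, 8)

B = (5, 1)
N = (21/2, 8)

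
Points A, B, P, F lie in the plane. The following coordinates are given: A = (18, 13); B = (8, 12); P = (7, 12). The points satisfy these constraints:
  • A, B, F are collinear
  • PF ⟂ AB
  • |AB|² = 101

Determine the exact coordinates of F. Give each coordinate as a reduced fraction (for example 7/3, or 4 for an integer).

1. F_x = 708/101  [[A, B, F are collinear ⇒ 1x-10y+112=0] ∩ [PF ⟂ AB ⇒ -10x-1y+82=0]]
2. F_y = 1202/101  [[A, B, F are collinear ⇒ 1x-10y+112=0] ∩ [PF ⟂ AB ⇒ -10x-1y+82=0]]
   so F = (708/101, 1202/101)

F = (708/101, 1202/101)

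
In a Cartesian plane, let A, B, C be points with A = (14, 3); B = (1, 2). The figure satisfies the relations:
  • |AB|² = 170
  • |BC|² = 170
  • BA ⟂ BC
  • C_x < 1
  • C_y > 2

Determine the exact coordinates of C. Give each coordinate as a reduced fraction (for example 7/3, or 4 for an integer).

C = (0, 15)

1. C_x = 0  [[BA ⟂ BC ⇒ 13x+1y-15=0] ∩ [|C−(1, 2)|²=170]]
2. C_y = 15  [[BA ⟂ BC ⇒ 13x+1y-15=0] ∩ [|C−(1, 2)|²=170]]
   so C = (0, 15)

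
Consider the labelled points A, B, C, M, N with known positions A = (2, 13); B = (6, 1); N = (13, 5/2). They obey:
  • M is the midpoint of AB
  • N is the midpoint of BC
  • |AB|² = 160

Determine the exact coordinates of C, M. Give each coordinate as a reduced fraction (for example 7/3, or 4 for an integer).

1. M_x = 4  [2·M = A+B = (2, 13)+(6, 1)]
2. M_y = 7  [2·M = A+B = (2, 13)+(6, 1)]
   so M = (4, 7)
3. C_x = 20  [C = 2·N−B = 2·(13, 5/2)−(6, 1)]
4. C_y = 4  [C = 2·N−B = 2·(13, 5/2)−(6, 1)]
   so C = (20, 4)

C = (20, 4)
M = (4, 7)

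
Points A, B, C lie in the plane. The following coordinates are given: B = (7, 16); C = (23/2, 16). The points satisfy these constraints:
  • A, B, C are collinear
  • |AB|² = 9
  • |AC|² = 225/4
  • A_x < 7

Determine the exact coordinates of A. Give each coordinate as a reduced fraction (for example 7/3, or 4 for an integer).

A = (4, 16)

1. A_x = 4  [[A, B, C are collinear ⇒ 9/2y-72=0] ∩ [|A−(7, 16)|²=9]]
2. A_y = 16  [[A, B, C are collinear ⇒ 9/2y-72=0] ∩ [|A−(7, 16)|²=9]]
   so A = (4, 16)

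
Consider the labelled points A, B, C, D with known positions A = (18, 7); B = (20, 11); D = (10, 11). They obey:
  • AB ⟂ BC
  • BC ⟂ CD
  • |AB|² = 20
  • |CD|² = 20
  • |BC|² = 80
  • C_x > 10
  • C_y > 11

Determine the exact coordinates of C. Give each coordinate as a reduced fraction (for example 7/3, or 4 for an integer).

1. C_x = 12  [[AB ⟂ BC ⇒ 2x+4y-84=0] ∩ [|C−(10, 11)|²=20]]
2. C_y = 15  [[AB ⟂ BC ⇒ 2x+4y-84=0] ∩ [|C−(10, 11)|²=20]]
   so C = (12, 15)

C = (12, 15)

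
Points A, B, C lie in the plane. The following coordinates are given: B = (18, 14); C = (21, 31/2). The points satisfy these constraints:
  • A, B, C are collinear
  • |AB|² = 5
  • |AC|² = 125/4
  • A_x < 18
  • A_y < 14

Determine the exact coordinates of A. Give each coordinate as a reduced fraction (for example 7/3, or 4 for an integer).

A = (16, 13)

1. A_x = 16  [[A, B, C are collinear ⇒ -3/2x+3y-15=0] ∩ [|A−(18, 14)|²=5]]
2. A_y = 13  [[A, B, C are collinear ⇒ -3/2x+3y-15=0] ∩ [|A−(18, 14)|²=5]]
   so A = (16, 13)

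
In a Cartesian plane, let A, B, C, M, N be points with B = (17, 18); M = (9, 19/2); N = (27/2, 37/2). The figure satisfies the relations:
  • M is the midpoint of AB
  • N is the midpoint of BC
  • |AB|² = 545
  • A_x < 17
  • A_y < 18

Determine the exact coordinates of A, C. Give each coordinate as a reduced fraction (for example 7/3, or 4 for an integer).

A = (1, 1)
C = (10, 19)

1. A_x = 1  [A = 2·M−B = 2·(9, 19/2)−(17, 18)]
2. A_y = 1  [A = 2·M−B = 2·(9, 19/2)−(17, 18)]
   so A = (1, 1)
3. C_x = 10  [C = 2·N−B = 2·(27/2, 37/2)−(17, 18)]
4. C_y = 19  [C = 2·N−B = 2·(27/2, 37/2)−(17, 18)]
   so C = (10, 19)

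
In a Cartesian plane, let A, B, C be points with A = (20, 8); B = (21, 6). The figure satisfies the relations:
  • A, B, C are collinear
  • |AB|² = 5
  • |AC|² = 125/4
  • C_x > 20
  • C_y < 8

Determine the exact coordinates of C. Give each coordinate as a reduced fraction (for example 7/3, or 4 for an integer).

1. C_x = 45/2  [[A, B, C are collinear ⇒ 2x+1y-48=0] ∩ [|C−(20, 8)|²=125/4]]
2. C_y = 3  [[A, B, C are collinear ⇒ 2x+1y-48=0] ∩ [|C−(20, 8)|²=125/4]]
   so C = (45/2, 3)

C = (45/2, 3)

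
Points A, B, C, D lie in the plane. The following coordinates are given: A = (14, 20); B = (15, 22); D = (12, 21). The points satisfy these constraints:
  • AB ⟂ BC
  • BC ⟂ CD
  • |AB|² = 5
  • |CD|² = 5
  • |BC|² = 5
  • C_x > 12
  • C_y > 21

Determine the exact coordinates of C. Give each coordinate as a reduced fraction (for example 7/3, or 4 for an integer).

C = (13, 23)

1. C_x = 13  [[AB ⟂ BC ⇒ 1x+2y-59=0] ∩ [|C−(12, 21)|²=5]]
2. C_y = 23  [[AB ⟂ BC ⇒ 1x+2y-59=0] ∩ [|C−(12, 21)|²=5]]
   so C = (13, 23)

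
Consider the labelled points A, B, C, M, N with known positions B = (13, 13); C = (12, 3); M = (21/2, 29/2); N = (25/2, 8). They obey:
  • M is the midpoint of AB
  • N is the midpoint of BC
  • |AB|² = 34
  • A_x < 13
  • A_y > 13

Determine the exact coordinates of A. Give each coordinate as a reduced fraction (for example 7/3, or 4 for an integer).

A = (8, 16)

1. A_x = 8  [A = 2·M−B = 2·(21/2, 29/2)−(13, 13)]
2. A_y = 16  [A = 2·M−B = 2·(21/2, 29/2)−(13, 13)]
   so A = (8, 16)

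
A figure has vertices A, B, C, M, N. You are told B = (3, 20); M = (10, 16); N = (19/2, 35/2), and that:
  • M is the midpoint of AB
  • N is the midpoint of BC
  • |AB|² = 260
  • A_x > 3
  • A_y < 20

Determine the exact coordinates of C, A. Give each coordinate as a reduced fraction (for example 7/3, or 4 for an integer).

1. A_x = 17  [A = 2·M−B = 2·(10, 16)−(3, 20)]
2. A_y = 12  [A = 2·M−B = 2·(10, 16)−(3, 20)]
   so A = (17, 12)
3. C_x = 16  [C = 2·N−B = 2·(19/2, 35/2)−(3, 20)]
4. C_y = 15  [C = 2·N−B = 2·(19/2, 35/2)−(3, 20)]
   so C = (16, 15)

C = (16, 15)
A = (17, 12)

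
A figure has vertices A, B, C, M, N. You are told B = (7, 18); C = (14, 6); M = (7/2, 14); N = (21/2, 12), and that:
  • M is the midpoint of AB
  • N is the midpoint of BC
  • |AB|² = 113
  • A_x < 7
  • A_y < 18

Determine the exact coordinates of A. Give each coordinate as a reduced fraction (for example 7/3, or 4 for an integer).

1. A_x = 0  [A = 2·M−B = 2·(7/2, 14)−(7, 18)]
2. A_y = 10  [A = 2·M−B = 2·(7/2, 14)−(7, 18)]
   so A = (0, 10)

A = (0, 10)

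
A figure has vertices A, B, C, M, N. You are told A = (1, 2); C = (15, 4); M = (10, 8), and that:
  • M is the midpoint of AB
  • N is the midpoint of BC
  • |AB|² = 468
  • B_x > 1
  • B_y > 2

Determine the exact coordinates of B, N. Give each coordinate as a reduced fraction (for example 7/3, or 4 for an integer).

1. B_x = 19  [B = 2·M−A = 2·(10, 8)−(1, 2)]
2. B_y = 14  [B = 2·M−A = 2·(10, 8)−(1, 2)]
   so B = (19, 14)
3. N_x = 17  [2·N = B+C = (19, 14)+(15, 4)]
4. N_y = 9  [2·N = B+C = (19, 14)+(15, 4)]
   so N = (17, 9)

B = (19, 14)
N = (17, 9)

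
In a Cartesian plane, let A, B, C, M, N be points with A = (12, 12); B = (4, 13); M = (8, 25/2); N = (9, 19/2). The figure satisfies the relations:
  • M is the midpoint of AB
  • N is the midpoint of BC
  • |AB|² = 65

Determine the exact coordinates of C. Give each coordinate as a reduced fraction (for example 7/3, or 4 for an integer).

1. C_x = 14  [C = 2·N−B = 2·(9, 19/2)−(4, 13)]
2. C_y = 6  [C = 2·N−B = 2·(9, 19/2)−(4, 13)]
   so C = (14, 6)

C = (14, 6)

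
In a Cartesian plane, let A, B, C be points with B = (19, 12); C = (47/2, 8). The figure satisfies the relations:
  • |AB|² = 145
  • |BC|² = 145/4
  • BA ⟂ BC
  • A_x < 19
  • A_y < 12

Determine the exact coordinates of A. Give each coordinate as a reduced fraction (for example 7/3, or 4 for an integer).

A = (11, 3)

1. A_x = 11  [[BA ⟂ BC ⇒ 9/2x-4y-75/2=0] ∩ [|A−(19, 12)|²=145]]
2. A_y = 3  [[BA ⟂ BC ⇒ 9/2x-4y-75/2=0] ∩ [|A−(19, 12)|²=145]]
   so A = (11, 3)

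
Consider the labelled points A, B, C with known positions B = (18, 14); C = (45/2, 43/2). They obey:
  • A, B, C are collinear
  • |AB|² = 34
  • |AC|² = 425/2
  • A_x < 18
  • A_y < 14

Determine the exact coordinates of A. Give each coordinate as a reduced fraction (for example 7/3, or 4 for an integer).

A = (15, 9)

1. A_x = 15  [[A, B, C are collinear ⇒ -15/2x+9/2y+72=0] ∩ [|A−(18, 14)|²=34]]
2. A_y = 9  [[A, B, C are collinear ⇒ -15/2x+9/2y+72=0] ∩ [|A−(18, 14)|²=34]]
   so A = (15, 9)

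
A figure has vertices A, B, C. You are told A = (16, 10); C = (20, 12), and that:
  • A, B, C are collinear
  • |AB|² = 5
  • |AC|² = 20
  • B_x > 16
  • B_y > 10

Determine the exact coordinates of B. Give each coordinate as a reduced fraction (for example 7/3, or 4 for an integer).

B = (18, 11)

1. B_x = 18  [[A, B, C are collinear ⇒ 2x-4y+8=0] ∩ [|B−(16, 10)|²=5]]
2. B_y = 11  [[A, B, C are collinear ⇒ 2x-4y+8=0] ∩ [|B−(16, 10)|²=5]]
   so B = (18, 11)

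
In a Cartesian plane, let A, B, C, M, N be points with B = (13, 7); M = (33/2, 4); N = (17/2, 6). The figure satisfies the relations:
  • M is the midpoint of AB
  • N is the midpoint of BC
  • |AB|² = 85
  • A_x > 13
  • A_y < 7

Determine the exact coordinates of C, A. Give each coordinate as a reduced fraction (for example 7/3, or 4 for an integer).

C = (4, 5)
A = (20, 1)

1. A_x = 20  [A = 2·M−B = 2·(33/2, 4)−(13, 7)]
2. A_y = 1  [A = 2·M−B = 2·(33/2, 4)−(13, 7)]
   so A = (20, 1)
3. C_x = 4  [C = 2·N−B = 2·(17/2, 6)−(13, 7)]
4. C_y = 5  [C = 2·N−B = 2·(17/2, 6)−(13, 7)]
   so C = (4, 5)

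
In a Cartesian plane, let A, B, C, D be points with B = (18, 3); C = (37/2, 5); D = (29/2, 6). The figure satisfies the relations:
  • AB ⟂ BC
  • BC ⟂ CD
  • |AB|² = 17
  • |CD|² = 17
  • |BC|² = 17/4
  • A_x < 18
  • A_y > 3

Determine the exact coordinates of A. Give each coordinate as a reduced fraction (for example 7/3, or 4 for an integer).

A = (14, 4)

1. A_x = 14  [[AB ⟂ BC ⇒ -1/2x-2y+15=0] ∩ [|A−(18, 3)|²=17]]
2. A_y = 4  [[AB ⟂ BC ⇒ -1/2x-2y+15=0] ∩ [|A−(18, 3)|²=17]]
   so A = (14, 4)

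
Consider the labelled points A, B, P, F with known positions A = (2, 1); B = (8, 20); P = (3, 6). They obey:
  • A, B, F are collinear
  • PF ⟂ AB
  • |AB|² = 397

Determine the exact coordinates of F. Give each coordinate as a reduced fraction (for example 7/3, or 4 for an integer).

F = (1400/397, 2316/397)

1. F_x = 1400/397  [[A, B, F are collinear ⇒ -19x+6y+32=0] ∩ [PF ⟂ AB ⇒ 6x+19y-132=0]]
2. F_y = 2316/397  [[A, B, F are collinear ⇒ -19x+6y+32=0] ∩ [PF ⟂ AB ⇒ 6x+19y-132=0]]
   so F = (1400/397, 2316/397)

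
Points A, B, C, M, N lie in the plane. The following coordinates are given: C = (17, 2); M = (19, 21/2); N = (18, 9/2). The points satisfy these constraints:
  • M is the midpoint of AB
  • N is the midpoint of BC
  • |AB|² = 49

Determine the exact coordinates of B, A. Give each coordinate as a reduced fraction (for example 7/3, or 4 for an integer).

B = (19, 7)
A = (19, 14)

1. B_x = 19  [B = 2·N−C = 2·(18, 9/2)−(17, 2)]
2. B_y = 7  [B = 2·N−C = 2·(18, 9/2)−(17, 2)]
   so B = (19, 7)
3. A_x = 19  [A = 2·M−B = 2·(19, 21/2)−(19, 7)]
4. A_y = 14  [A = 2·M−B = 2·(19, 21/2)−(19, 7)]
   so A = (19, 14)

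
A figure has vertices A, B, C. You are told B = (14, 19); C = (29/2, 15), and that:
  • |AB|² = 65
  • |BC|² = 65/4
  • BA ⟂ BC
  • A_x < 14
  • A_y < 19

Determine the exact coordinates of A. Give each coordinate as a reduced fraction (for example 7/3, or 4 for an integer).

1. A_x = 6  [[BA ⟂ BC ⇒ 1/2x-4y+69=0] ∩ [|A−(14, 19)|²=65]]
2. A_y = 18  [[BA ⟂ BC ⇒ 1/2x-4y+69=0] ∩ [|A−(14, 19)|²=65]]
   so A = (6, 18)

A = (6, 18)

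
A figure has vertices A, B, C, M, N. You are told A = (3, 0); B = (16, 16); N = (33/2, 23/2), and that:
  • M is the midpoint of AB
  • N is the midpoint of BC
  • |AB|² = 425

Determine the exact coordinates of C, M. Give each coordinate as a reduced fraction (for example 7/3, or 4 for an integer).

C = (17, 7)
M = (19/2, 8)

1. M_x = 19/2  [2·M = A+B = (3, 0)+(16, 16)]
2. M_y = 8  [2·M = A+B = (3, 0)+(16, 16)]
   so M = (19/2, 8)
3. C_x = 17  [C = 2·N−B = 2·(33/2, 23/2)−(16, 16)]
4. C_y = 7  [C = 2·N−B = 2·(33/2, 23/2)−(16, 16)]
   so C = (17, 7)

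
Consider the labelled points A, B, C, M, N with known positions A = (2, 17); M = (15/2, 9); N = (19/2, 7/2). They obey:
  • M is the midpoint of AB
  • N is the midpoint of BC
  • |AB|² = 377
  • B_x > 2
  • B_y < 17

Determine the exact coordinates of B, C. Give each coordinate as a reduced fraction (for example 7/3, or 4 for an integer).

B = (13, 1)
C = (6, 6)

1. B_x = 13  [B = 2·M−A = 2·(15/2, 9)−(2, 17)]
2. B_y = 1  [B = 2·M−A = 2·(15/2, 9)−(2, 17)]
   so B = (13, 1)
3. C_x = 6  [C = 2·N−B = 2·(19/2, 7/2)−(13, 1)]
4. C_y = 6  [C = 2·N−B = 2·(19/2, 7/2)−(13, 1)]
   so C = (6, 6)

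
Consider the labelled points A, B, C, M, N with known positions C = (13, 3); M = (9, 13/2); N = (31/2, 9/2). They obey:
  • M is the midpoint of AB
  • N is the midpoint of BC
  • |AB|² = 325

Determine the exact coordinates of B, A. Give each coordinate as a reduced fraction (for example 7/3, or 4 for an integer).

1. B_x = 18  [B = 2·N−C = 2·(31/2, 9/2)−(13, 3)]
2. B_y = 6  [B = 2·N−C = 2·(31/2, 9/2)−(13, 3)]
   so B = (18, 6)
3. A_x = 0  [A = 2·M−B = 2·(9, 13/2)−(18, 6)]
4. A_y = 7  [A = 2·M−B = 2·(9, 13/2)−(18, 6)]
   so A = (0, 7)

B = (18, 6)
A = (0, 7)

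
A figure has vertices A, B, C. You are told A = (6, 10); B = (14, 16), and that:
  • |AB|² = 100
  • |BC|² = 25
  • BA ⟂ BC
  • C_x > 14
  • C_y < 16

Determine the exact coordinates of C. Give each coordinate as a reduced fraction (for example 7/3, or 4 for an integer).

1. C_x = 17  [[BA ⟂ BC ⇒ -8x-6y+208=0] ∩ [|C−(14, 16)|²=25]]
2. C_y = 12  [[BA ⟂ BC ⇒ -8x-6y+208=0] ∩ [|C−(14, 16)|²=25]]
   so C = (17, 12)

C = (17, 12)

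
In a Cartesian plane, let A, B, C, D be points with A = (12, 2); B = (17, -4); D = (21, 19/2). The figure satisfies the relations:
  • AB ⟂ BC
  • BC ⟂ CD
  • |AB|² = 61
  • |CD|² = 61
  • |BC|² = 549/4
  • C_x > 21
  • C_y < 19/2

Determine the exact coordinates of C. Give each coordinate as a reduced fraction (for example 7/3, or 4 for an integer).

1. C_x = 26  [[AB ⟂ BC ⇒ 5x-6y-109=0] ∩ [|C−(21, 19/2)|²=61]]
2. C_y = 7/2  [[AB ⟂ BC ⇒ 5x-6y-109=0] ∩ [|C−(21, 19/2)|²=61]]
   so C = (26, 7/2)

C = (26, 7/2)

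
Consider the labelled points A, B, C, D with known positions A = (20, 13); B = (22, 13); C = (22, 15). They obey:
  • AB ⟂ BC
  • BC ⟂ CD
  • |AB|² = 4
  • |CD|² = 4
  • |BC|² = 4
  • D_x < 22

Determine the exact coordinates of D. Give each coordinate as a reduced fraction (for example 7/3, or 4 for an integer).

1. D_x = 20  [[BC ⟂ CD ⇒ 2y-30=0] ∩ [|D−(22, 15)|²=4]]
2. D_y = 15  [[BC ⟂ CD ⇒ 2y-30=0] ∩ [|D−(22, 15)|²=4]]
   so D = (20, 15)

D = (20, 15)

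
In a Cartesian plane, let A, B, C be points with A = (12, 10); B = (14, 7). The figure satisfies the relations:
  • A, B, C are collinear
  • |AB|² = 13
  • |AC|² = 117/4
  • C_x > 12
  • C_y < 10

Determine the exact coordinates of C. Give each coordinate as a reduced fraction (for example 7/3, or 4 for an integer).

C = (15, 11/2)

1. C_x = 15  [[A, B, C are collinear ⇒ 3x+2y-56=0] ∩ [|C−(12, 10)|²=117/4]]
2. C_y = 11/2  [[A, B, C are collinear ⇒ 3x+2y-56=0] ∩ [|C−(12, 10)|²=117/4]]
   so C = (15, 11/2)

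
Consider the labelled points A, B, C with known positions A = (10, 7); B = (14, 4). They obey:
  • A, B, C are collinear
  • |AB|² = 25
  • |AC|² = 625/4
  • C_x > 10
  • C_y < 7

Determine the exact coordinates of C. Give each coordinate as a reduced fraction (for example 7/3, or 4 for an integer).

C = (20, -1/2)

1. C_x = 20  [[A, B, C are collinear ⇒ 3x+4y-58=0] ∩ [|C−(10, 7)|²=625/4]]
2. C_y = -1/2  [[A, B, C are collinear ⇒ 3x+4y-58=0] ∩ [|C−(10, 7)|²=625/4]]
   so C = (20, -1/2)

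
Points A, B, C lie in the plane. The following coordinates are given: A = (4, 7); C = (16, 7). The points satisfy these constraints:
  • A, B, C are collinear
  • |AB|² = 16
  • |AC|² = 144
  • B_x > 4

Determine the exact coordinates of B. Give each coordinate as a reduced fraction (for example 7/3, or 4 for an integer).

1. B_x = 8  [[A, B, C are collinear ⇒ -12y+84=0] ∩ [|B−(4, 7)|²=16]]
2. B_y = 7  [[A, B, C are collinear ⇒ -12y+84=0] ∩ [|B−(4, 7)|²=16]]
   so B = (8, 7)

B = (8, 7)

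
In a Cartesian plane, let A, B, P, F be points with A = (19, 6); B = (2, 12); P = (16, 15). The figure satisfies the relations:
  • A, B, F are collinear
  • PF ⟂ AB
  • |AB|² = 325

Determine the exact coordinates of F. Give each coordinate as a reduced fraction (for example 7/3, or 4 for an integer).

F = (878/65, 516/65)

1. F_x = 878/65  [[A, B, F are collinear ⇒ -6x-17y+216=0] ∩ [PF ⟂ AB ⇒ -17x+6y+182=0]]
2. F_y = 516/65  [[A, B, F are collinear ⇒ -6x-17y+216=0] ∩ [PF ⟂ AB ⇒ -17x+6y+182=0]]
   so F = (878/65, 516/65)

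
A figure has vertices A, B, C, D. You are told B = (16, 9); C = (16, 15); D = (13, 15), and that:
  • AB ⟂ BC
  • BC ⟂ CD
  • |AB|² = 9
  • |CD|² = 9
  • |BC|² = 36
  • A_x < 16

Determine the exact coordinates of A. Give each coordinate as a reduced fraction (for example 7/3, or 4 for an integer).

A = (13, 9)

1. A_x = 13  [[AB ⟂ BC ⇒ -6y+54=0] ∩ [|A−(16, 9)|²=9]]
2. A_y = 9  [[AB ⟂ BC ⇒ -6y+54=0] ∩ [|A−(16, 9)|²=9]]
   so A = (13, 9)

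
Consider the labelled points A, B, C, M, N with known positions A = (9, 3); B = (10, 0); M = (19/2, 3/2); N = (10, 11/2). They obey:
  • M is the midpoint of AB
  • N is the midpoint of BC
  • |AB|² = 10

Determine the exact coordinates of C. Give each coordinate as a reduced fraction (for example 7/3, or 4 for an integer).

1. C_x = 10  [C = 2·N−B = 2·(10, 11/2)−(10, 0)]
2. C_y = 11  [C = 2·N−B = 2·(10, 11/2)−(10, 0)]
   so C = (10, 11)

C = (10, 11)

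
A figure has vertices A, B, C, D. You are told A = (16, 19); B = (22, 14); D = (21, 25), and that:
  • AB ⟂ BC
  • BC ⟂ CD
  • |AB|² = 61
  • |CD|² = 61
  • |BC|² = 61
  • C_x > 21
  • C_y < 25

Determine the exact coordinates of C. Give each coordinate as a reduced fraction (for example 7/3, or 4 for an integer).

C = (27, 20)

1. C_x = 27  [[AB ⟂ BC ⇒ 6x-5y-62=0] ∩ [|C−(21, 25)|²=61]]
2. C_y = 20  [[AB ⟂ BC ⇒ 6x-5y-62=0] ∩ [|C−(21, 25)|²=61]]
   so C = (27, 20)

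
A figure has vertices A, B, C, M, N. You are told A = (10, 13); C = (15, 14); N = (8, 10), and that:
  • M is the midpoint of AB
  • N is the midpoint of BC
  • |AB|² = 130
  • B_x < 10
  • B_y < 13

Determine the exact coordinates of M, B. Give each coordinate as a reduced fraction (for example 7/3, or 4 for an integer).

1. B_x = 1  [B = 2·N−C = 2·(8, 10)−(15, 14)]
2. B_y = 6  [B = 2·N−C = 2·(8, 10)−(15, 14)]
   so B = (1, 6)
3. M_x = 11/2  [2·M = A+B = (10, 13)+(1, 6)]
4. M_y = 19/2  [2·M = A+B = (10, 13)+(1, 6)]
   so M = (11/2, 19/2)

M = (11/2, 19/2)
B = (1, 6)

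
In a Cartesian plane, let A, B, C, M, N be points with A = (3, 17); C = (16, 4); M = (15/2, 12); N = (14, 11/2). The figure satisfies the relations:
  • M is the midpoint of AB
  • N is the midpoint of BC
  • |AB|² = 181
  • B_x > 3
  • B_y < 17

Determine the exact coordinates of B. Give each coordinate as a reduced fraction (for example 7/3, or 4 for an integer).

B = (12, 7)

1. B_x = 12  [B = 2·M−A = 2·(15/2, 12)−(3, 17)]
2. B_y = 7  [B = 2·M−A = 2·(15/2, 12)−(3, 17)]
   so B = (12, 7)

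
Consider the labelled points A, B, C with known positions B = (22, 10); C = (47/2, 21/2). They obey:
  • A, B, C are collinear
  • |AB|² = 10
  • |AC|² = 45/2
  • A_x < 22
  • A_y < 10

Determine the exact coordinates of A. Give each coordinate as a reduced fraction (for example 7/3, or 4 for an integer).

A = (19, 9)

1. A_x = 19  [[A, B, C are collinear ⇒ -1/2x+3/2y-4=0] ∩ [|A−(22, 10)|²=10]]
2. A_y = 9  [[A, B, C are collinear ⇒ -1/2x+3/2y-4=0] ∩ [|A−(22, 10)|²=10]]
   so A = (19, 9)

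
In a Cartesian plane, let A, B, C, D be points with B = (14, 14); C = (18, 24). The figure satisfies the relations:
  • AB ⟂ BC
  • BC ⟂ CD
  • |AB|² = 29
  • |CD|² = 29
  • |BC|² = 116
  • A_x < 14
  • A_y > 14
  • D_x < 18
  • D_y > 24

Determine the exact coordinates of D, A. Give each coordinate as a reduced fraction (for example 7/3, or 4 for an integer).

1. D_x = 13  [[BC ⟂ CD ⇒ 4x+10y-312=0] ∩ [|D−(18, 24)|²=29]]
2. D_y = 26  [[BC ⟂ CD ⇒ 4x+10y-312=0] ∩ [|D−(18, 24)|²=29]]
   so D = (13, 26)
3. A_x = 9  [[AB ⟂ BC ⇒ -4x-10y+196=0] ∩ [|A−(14, 14)|²=29]]
4. A_y = 16  [[AB ⟂ BC ⇒ -4x-10y+196=0] ∩ [|A−(14, 14)|²=29]]
   so A = (9, 16)

D = (13, 26)
A = (9, 16)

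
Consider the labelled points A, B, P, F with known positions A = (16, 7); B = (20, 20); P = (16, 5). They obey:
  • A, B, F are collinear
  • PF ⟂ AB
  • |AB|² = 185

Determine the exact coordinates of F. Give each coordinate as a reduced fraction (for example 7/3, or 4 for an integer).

1. F_x = 2856/185  [[A, B, F are collinear ⇒ -13x+4y+180=0] ∩ [PF ⟂ AB ⇒ 4x+13y-129=0]]
2. F_y = 957/185  [[A, B, F are collinear ⇒ -13x+4y+180=0] ∩ [PF ⟂ AB ⇒ 4x+13y-129=0]]
   so F = (2856/185, 957/185)

F = (2856/185, 957/185)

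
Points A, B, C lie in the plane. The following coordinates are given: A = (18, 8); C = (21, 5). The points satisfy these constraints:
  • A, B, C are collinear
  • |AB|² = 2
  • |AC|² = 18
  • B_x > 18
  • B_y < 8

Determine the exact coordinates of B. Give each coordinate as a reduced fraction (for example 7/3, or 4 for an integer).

B = (19, 7)

1. B_x = 19  [[A, B, C are collinear ⇒ -3x-3y+78=0] ∩ [|B−(18, 8)|²=2]]
2. B_y = 7  [[A, B, C are collinear ⇒ -3x-3y+78=0] ∩ [|B−(18, 8)|²=2]]
   so B = (19, 7)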